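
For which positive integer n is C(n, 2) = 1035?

n(n−1)/2 = 1035 ⇒ n(n−1) = 2070. Since 46·45 = 2070, n = 46.

46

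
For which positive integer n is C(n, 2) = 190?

20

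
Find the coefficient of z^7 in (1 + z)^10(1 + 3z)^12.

Coefficient of z^7 = Σ_{j} C(10,j)·1^j·C(12,7-j)·3^(7-j) for j from 0 to 7.
= 1732104 + 6735960 + 8660520 + 4811400 + 1247400 + 149688 + 7560 + 120 = 23344752.

23344752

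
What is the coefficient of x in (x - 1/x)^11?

General term: C(11,j)·(x)^j·(-1/x)^(11-j), with x-exponent 1j − 1(11−j) = 2j − 11.
Set 2j − 11 = 1: j = 6.
C(11,6) = 462; 1^6 = 1; (-1)^5 = -1.
Coefficient = 462 · 1 · (-1) = -462.

-462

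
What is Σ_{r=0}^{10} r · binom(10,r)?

5120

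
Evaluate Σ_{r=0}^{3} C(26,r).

1 + 26 + 325 + 2600 = 2952.

2952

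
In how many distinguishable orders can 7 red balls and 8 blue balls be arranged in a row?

6435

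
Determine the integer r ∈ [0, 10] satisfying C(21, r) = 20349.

C(21,r) increases on 0 ≤ r ≤ 10. C(21,4) = 5985 and C(21,5) = 20349, so r = 5.

5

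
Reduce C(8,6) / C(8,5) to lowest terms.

C(n,k+1)/C(n,k) = (n−k)/(k+1) = (8−5)/(5+1) = 3/6 = 1/2.

1/2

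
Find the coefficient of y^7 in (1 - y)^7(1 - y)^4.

-330

(1 - y)^7(1 - y)^4 = (1 - y)^11, so the coefficient of y^7 is C(11,7)·(-1)^7 = 330·-1 = -330.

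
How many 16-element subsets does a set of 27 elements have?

13037895

C(27,16) = C(27,11) by symmetry.
C(27,11) = (27·26·25·24·23·22·21·20·19·18·17) / 11! = 520431047136000 / 39916800 = 13037895.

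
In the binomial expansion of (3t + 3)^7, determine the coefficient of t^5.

The general term is C(7,j)·(3t)^j·(3)^(7-j); the t^5 term has j = 5.
C(7,5) = 21.
Coefficient = C(7,5) · 3^5 · 3^2 = 21 · 243 · 9 = 45927.

45927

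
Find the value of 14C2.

C(14,2) = (14·13) / 2! = 182 / 2 = 91.

91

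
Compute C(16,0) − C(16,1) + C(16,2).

105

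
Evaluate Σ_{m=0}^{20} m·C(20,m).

10485760

Differentiating (1+x)^20 and setting x=1: Σ m·C(20,m) = 20·2^19 = 10485760.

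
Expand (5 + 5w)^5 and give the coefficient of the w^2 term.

31250

The general term is C(5,j)·(5)^j·(5w)^(5-j); the w^2 term has j = 3.
C(5,3) = 10.
Coefficient = C(5,3) · 5^3 · 5^2 = 10 · 125 · 25 = 31250.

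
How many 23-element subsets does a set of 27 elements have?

C(27,23) = C(27,4) by symmetry.
C(27,4) = (27·26·25·24) / 4! = 421200 / 24 = 17550.

17550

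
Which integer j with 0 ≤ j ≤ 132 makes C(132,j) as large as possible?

C(132,j) is maximized at j = 132/2 = 66.

66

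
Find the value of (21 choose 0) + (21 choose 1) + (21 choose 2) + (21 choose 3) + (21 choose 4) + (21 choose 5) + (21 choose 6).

82160

1 + 21 + 210 + 1330 + 5985 + 20349 + 54264 = 82160.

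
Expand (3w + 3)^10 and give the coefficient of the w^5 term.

The general term is C(10,j)·(3w)^j·(3)^(10-j); the w^5 term has j = 5.
C(10,5) = 252.
Coefficient = C(10,5) · 3^5 · 3^5 = 252 · 243 · 243 = 14880348.

14880348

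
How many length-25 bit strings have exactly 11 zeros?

Choose the 11 positions: C(25,11) = 4457400.

4457400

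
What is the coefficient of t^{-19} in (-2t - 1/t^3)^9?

-144

General term: C(9,j)·(-2t)^j·(-1/t^3)^(9-j), with t-exponent 1j − 3(9−j) = 4j − 27.
Set 4j − 27 = -19: j = 2.
C(9,2) = 36; (-2)^2 = 4; (-1)^7 = -1.
Coefficient = 36 · 4 · (-1) = -144.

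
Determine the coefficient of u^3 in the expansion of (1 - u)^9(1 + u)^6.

17

Coefficient of u^3 = Σ_{j} C(9,j)·(-1)^j·C(6,3-j)·1^(3-j) for j from 0 to 3.
= 20 + (-135) + 216 + (-84) = 17.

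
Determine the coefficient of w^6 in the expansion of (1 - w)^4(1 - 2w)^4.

Coefficient of w^6 = Σ_{j} C(4,j)·(-1)^j·C(4,6-j)·(-2)^(6-j) for j from 2 to 4.
= 96 + 128 + 24 = 248.

248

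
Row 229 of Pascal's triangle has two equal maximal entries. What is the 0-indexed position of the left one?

114

For odd n = 229, C(229,m) peaks at m = (n−1)/2 and (n+1)/2; the smaller is 114.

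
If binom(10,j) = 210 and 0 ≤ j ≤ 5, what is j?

4

C(10,j) increases on 0 ≤ j ≤ 5. C(10,3) = 120 and C(10,4) = 210, so j = 4.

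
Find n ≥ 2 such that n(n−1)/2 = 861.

n(n−1)/2 = 861 ⇒ n(n−1) = 1722. Since 42·41 = 1722, n = 42.

42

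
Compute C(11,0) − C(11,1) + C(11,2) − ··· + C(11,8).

45

The partial alternating sum Σ_{k=0}^{8} (−1)^k C(11,k) = (−1)^8 C(10,8) = 45.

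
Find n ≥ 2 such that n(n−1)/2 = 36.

9

n(n−1)/2 = 36 ⇒ n(n−1) = 72. Since 9·8 = 72, n = 9.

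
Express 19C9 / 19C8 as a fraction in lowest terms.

11/9

C(n,k+1)/C(n,k) = (n−k)/(k+1) = (19−8)/(8+1) = 11/9.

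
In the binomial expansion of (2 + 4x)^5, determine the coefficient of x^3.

The general term is C(5,j)·(2)^j·(4x)^(5-j); the x^3 term has j = 2.
C(5,2) = 10.
Coefficient = C(5,2) · 2^2 · 4^3 = 10 · 4 · 64 = 2560.

2560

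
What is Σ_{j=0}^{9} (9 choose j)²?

By Vandermonde's identity, Σ C(9,j)² = C(18,9) = 48620.

48620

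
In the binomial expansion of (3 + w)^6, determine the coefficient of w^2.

1215

The general term is C(6,j)·(3)^j·(w)^(6-j); the w^2 term has j = 4.
C(6,4) = 15.
Coefficient = C(6,4) · 3^4 = 15 · 81 = 1215.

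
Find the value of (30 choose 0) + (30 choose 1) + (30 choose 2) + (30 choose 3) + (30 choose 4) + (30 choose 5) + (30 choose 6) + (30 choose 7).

1 + 30 + 435 + 4060 + 27405 + 142506 + 593775 + 2035800 = 2804012.

2804012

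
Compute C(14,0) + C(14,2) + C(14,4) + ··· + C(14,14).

Even-j terms of row 14 sum to 2^13 = 8192.

8192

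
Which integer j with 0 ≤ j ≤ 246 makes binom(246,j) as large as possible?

C(246,j) is maximized at j = 246/2 = 123.

123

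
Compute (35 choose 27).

C(35,27) = C(35,8) by symmetry.
C(35,8) = (35·34·33·32·31·30·29·28) / 8! = 948964262400 / 40320 = 23535820.

23535820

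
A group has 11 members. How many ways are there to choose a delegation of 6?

This is C(11,6) = 462.

462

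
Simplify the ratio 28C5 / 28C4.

24/5

C(n,k+1)/C(n,k) = (n−k)/(k+1) = (28−4)/(4+1) = 24/5.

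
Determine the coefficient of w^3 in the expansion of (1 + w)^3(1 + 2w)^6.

377

Coefficient of w^3 = Σ_{j} C(3,j)·1^j·C(6,3-j)·2^(3-j) for j from 0 to 3.
= 160 + 180 + 36 + 1 = 377.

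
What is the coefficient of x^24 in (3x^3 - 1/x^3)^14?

-64481508

General term: C(14,j)·(3x^3)^j·(-1/x^3)^(14-j), with x-exponent 3j − 3(14−j) = 6j − 42.
Set 6j − 42 = 24: j = 11.
C(14,11) = 364; 3^11 = 177147; (-1)^3 = -1.
Coefficient = 364 · 177147 · (-1) = -64481508.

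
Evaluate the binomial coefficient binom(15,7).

C(15,7) = (15·14·13·12·11·10·9) / 7! = 32432400 / 5040 = 6435.

6435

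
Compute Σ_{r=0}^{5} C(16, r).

6885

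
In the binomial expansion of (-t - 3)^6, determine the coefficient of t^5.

The general term is C(6,j)·(-t)^j·(-3)^(6-j); the t^5 term has j = 5.
C(6,5) = 6.
Coefficient = C(6,5) · (-1)^5 · (-3)^1 = 6 · (-1) · (-3) = 18.

18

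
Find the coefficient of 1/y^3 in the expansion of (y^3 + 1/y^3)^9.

126

General term: C(9,j)·(y^3)^j·(1/y^3)^(9-j), with y-exponent 3j − 3(9−j) = 6j − 27.
Set 6j − 27 = -3: j = 4.
C(9,4) = 126; 1^4 = 1; 1^5 = 1.
Coefficient = 126 · 1 · 1 = 126.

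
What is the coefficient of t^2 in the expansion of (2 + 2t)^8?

7168

The general term is C(8,j)·(2)^j·(2t)^(8-j); the t^2 term has j = 6.
C(8,6) = 28.
Coefficient = C(8,6) · 2^6 · 2^2 = 28 · 64 · 4 = 7168.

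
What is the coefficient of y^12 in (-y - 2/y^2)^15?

-30

General term: C(15,j)·(-y)^j·(-2/y^2)^(15-j), with y-exponent 1j − 2(15−j) = 3j − 30.
Set 3j − 30 = 12: j = 14.
C(15,14) = 15; (-1)^14 = 1; (-2)^1 = -2.
Coefficient = 15 · 1 · (-2) = -30.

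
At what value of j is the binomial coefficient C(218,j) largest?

109

C(218,j) is maximized at j = 218/2 = 109.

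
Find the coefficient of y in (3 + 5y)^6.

The general term is C(6,j)·(3)^j·(5y)^(6-j); the y^1 term has j = 5.
C(6,5) = 6.
Coefficient = C(6,5) · 3^5 · 5^1 = 6 · 243 · 5 = 7290.

7290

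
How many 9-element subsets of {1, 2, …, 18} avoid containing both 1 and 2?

37180

All 9-subsets: C(18,9) = 48620. Those containing both fixed elements: C(16,7) = 11440.
48620 − 11440 = 37180.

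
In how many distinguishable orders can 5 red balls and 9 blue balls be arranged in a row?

2002

Choose positions for the red balls: C(14,5) = 2002.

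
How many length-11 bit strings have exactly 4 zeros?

330

Choose the 4 positions: C(11,4) = 330.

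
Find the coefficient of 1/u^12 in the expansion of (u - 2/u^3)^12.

59136

General term: C(12,j)·(u)^j·(-2/u^3)^(12-j), with u-exponent 1j − 3(12−j) = 4j − 36.
Set 4j − 36 = -12: j = 6.
C(12,6) = 924; 1^6 = 1; (-2)^6 = 64.
Coefficient = 924 · 1 · 64 = 59136.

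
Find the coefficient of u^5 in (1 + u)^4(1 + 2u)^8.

Coefficient of u^5 = Σ_{j} C(4,j)·1^j·C(8,5-j)·2^(5-j) for j from 0 to 4.
= 1792 + 4480 + 2688 + 448 + 16 = 9424.

9424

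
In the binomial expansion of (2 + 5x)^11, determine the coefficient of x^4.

The general term is C(11,j)·(2)^j·(5x)^(11-j); the x^4 term has j = 7.
C(11,7) = 330.
Coefficient = C(11,7) · 2^7 · 5^4 = 330 · 128 · 625 = 26400000.

26400000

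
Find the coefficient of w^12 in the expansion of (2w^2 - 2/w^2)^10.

General term: C(10,j)·(2w^2)^j·(-2/w^2)^(10-j), with w-exponent 2j − 2(10−j) = 4j − 20.
Set 4j − 20 = 12: j = 8.
C(10,8) = 45; 2^8 = 256; (-2)^2 = 4.
Coefficient = 45 · 256 · 4 = 46080.

46080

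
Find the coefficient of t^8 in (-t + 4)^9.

36

The general term is C(9,j)·(-t)^j·(4)^(9-j); the t^8 term has j = 8.
C(9,8) = 9.
Coefficient = C(9,8) · 4^1 = 9 · 4 = 36.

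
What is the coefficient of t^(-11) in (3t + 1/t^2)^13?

312741

General term: C(13,j)·(3t)^j·(1/t^2)^(13-j), with t-exponent 1j − 2(13−j) = 3j − 26.
Set 3j − 26 = -11: j = 5.
C(13,5) = 1287; 3^5 = 243; 1^8 = 1.
Coefficient = 1287 · 243 · 1 = 312741.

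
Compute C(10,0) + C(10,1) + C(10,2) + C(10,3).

176

1 + 10 + 45 + 120 = 176.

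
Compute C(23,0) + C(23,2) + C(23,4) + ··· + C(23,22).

Even-r terms of row 23 sum to 2^22 = 4194304.

4194304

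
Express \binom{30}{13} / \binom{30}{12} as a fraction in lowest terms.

18/13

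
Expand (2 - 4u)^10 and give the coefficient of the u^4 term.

The general term is C(10,j)·(2)^j·(-4u)^(10-j); the u^4 term has j = 6.
C(10,6) = 210.
Coefficient = C(10,6) · 2^6 · (-4)^4 = 210 · 64 · 256 = 3440640.

3440640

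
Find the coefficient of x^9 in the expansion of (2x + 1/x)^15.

1863680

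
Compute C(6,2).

15

C(6,2) = (6·5) / 2! = 30 / 2 = 15.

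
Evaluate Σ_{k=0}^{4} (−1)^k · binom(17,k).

The partial alternating sum Σ_{k=0}^{4} (−1)^k C(17,k) = (−1)^4 C(16,4) = 1820.

1820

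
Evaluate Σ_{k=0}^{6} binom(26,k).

313912

1 + 26 + 325 + 2600 + 14950 + 65780 + 230230 = 313912.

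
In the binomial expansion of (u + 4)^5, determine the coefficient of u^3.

160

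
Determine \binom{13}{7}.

C(13,7) = C(13,6) by symmetry.
C(13,6) = (13·12·11·10·9·8) / 6! = 1235520 / 720 = 1716.

1716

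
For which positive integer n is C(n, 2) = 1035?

46

n(n−1)/2 = 1035 ⇒ n(n−1) = 2070. Since 46·45 = 2070, n = 46.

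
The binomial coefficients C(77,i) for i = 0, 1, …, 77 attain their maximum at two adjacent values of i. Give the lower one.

38

For odd n = 77, C(77,i) peaks at i = (n−1)/2 and (n+1)/2; the lower is 38.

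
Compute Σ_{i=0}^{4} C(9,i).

256

1 + 9 + 36 + 84 + 126 = 256.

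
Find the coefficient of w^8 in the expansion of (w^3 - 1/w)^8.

70

General term: C(8,j)·(w^3)^j·(-1/w)^(8-j), with w-exponent 3j − 1(8−j) = 4j − 8.
Set 4j − 8 = 8: j = 4.
C(8,4) = 70; 1^4 = 1; (-1)^4 = 1.
Coefficient = 70 · 1 · 1 = 70.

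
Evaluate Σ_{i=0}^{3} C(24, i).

1 + 24 + 276 + 2024 = 2325.

2325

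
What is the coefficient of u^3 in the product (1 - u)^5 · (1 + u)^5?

Coefficient of u^3 = Σ_{j} C(5,j)·(-1)^j·C(5,3-j)·1^(3-j) for j from 0 to 3.
= 10 + (-50) + 50 + (-10) = 0.

0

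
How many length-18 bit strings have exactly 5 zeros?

8568

Choose the 5 positions: C(18,5) = 8568.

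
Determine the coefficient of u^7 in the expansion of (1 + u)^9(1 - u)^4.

Coefficient of u^7 = Σ_{j} C(9,j)·1^j·C(4,7-j)·(-1)^(7-j) for j from 3 to 7.
= 84 + (-504) + 756 + (-336) + 36 = 36.

36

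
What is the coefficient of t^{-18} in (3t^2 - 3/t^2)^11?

General term: C(11,j)·(3t^2)^j·(-3/t^2)^(11-j), with t-exponent 2j − 2(11−j) = 4j − 22.
Set 4j − 22 = -18: j = 1.
C(11,1) = 11; 3^1 = 3; (-3)^10 = 59049.
Coefficient = 11 · 3 · 59049 = 1948617.

1948617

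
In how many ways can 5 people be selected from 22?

This is C(22,5) = 26334.

26334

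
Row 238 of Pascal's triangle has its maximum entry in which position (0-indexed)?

119

C(238,r) is maximized at r = 238/2 = 119.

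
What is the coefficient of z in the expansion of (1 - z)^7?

The general term is C(7,j)·(1)^j·(-z)^(7-j); the z^1 term has j = 6.
C(7,6) = 7.
Coefficient = C(7,6) · (-1)^1 = 7 · (-1) = -7.

-7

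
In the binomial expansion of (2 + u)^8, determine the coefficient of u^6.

The general term is C(8,j)·(2)^j·(u)^(8-j); the u^6 term has j = 2.
C(8,2) = 28.
Coefficient = C(8,2) · 2^2 = 28 · 4 = 112.

112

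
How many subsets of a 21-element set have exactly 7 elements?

116280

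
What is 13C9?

715

C(13,9) = C(13,4) by symmetry.
C(13,4) = (13·12·11·10) / 4! = 17160 / 24 = 715.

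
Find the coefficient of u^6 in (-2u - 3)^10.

The general term is C(10,j)·(-2u)^j·(-3)^(10-j); the u^6 term has j = 6.
C(10,6) = 210.
Coefficient = C(10,6) · (-2)^6 · (-3)^4 = 210 · 64 · 81 = 1088640.

1088640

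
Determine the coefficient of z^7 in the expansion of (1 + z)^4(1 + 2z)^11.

Coefficient of z^7 = Σ_{j} C(4,j)·1^j·C(11,7-j)·2^(7-j) for j from 0 to 4.
= 42240 + 118272 + 88704 + 21120 + 1320 = 271656.

271656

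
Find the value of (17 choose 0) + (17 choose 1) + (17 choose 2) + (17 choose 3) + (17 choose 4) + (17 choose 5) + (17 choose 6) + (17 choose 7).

41226

1 + 17 + 136 + 680 + 2380 + 6188 + 12376 + 19448 = 41226.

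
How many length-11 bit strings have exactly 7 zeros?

330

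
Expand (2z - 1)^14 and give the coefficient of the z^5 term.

-64064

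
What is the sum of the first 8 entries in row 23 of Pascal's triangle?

390656

1 + 23 + 253 + 1771 + 8855 + 33649 + 100947 + 245157 = 390656.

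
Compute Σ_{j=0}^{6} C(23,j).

145499

1 + 23 + 253 + 1771 + 8855 + 33649 + 100947 = 145499.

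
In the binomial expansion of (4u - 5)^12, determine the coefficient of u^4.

The general term is C(12,j)·(4u)^j·(-5)^(12-j); the u^4 term has j = 4.
C(12,4) = 495.
Coefficient = C(12,4) · 4^4 · (-5)^8 = 495 · 256 · 390625 = 49500000000.

49500000000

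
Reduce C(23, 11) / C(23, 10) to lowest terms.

13/11

C(n,k+1)/C(n,k) = (n−k)/(k+1) = (23−10)/(10+1) = 13/11.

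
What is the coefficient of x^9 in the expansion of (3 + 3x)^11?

9743085

The general term is C(11,j)·(3)^j·(3x)^(11-j); the x^9 term has j = 2.
C(11,2) = 55.
Coefficient = C(11,2) · 3^2 · 3^9 = 55 · 9 · 19683 = 9743085.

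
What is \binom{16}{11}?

C(16,11) = C(16,5) by symmetry.
C(16,5) = (16·15·14·13·12) / 5! = 524160 / 120 = 4368.

4368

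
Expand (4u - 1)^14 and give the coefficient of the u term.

The general term is C(14,j)·(4u)^j·(-1)^(14-j); the u^1 term has j = 1.
C(14,1) = 14.
Coefficient = C(14,1) · 4^1 · (-1)^13 = 14 · 4 · (-1) = -56.

-56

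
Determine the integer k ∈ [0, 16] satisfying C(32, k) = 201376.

C(32,k) increases on 0 ≤ k ≤ 16. C(32,4) = 35960 and C(32,5) = 201376, so k = 5.

5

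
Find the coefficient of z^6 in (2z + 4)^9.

344064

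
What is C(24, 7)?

C(24,7) = (24·23·22·21·20·19·18) / 7! = 1744364160 / 5040 = 346104.

346104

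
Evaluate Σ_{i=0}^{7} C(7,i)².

3432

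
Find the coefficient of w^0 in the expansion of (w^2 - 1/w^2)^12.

924

General term: C(12,j)·(w^2)^j·(-1/w^2)^(12-j), with w-exponent 2j − 2(12−j) = 4j − 24.
Set 4j − 24 = 0: j = 6.
C(12,6) = 924; 1^6 = 1; (-1)^6 = 1.
Coefficient = 924 · 1 · 1 = 924.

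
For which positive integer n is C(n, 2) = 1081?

47

n(n−1)/2 = 1081 ⇒ n(n−1) = 2162. Since 47·46 = 2162, n = 47.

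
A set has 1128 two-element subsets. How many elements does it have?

n(n−1)/2 = 1128 ⇒ n(n−1) = 2256. Since 48·47 = 2256, n = 48.

48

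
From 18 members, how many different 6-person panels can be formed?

18564

This is C(18,6) = 18564.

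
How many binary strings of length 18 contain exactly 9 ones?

48620

Choose the 9 positions: C(18,9) = 48620.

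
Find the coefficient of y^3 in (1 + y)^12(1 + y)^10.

1540

Coefficient of y^3 = Σ_{j} C(12,j)·C(10,3-j) for j from 0 to 3.
= 120 + 540 + 660 + 220 = 1540.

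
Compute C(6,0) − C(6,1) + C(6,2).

The partial alternating sum Σ_{k=0}^{2} (−1)^k C(6,k) = (−1)^2 C(5,2) = 10.

10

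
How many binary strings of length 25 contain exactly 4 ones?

Choose the 4 positions: C(25,4) = 12650.

12650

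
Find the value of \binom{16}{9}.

11440

C(16,9) = C(16,7) by symmetry.
C(16,7) = (16·15·14·13·12·11·10) / 7! = 57657600 / 5040 = 11440.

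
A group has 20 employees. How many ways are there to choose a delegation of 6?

This is C(20,6) = 38760.

38760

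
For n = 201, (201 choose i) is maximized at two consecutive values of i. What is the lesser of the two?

100

For odd n = 201, C(201,i) peaks at i = (n−1)/2 and (n+1)/2; the lesser is 100.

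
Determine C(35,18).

C(35,18) = C(35,17) by symmetry.
C(35,17) = (35·34·33·32·31·30·29·28·27·26·25·24·23·22·21·20·19) / 17! = 1613955767240110694400000 / 355687428096000 = 4537567650.

4537567650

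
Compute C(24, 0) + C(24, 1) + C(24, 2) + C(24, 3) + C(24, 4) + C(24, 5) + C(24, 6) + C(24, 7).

1 + 24 + 276 + 2024 + 10626 + 42504 + 134596 + 346104 = 536155.

536155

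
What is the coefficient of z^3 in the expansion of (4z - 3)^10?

-16796160

The general term is C(10,j)·(4z)^j·(-3)^(10-j); the z^3 term has j = 3.
C(10,3) = 120.
Coefficient = C(10,3) · 4^3 · (-3)^7 = 120 · 64 · (-2187) = -16796160.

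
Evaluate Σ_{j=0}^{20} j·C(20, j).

10485760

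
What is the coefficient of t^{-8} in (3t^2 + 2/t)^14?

General term: C(14,j)·(3t^2)^j·(2/t)^(14-j), with t-exponent 2j − 1(14−j) = 3j − 14.
Set 3j − 14 = -8: j = 2.
C(14,2) = 91; 3^2 = 9; 2^12 = 4096.
Coefficient = 91 · 9 · 4096 = 3354624.

3354624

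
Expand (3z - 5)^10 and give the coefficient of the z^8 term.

7381125

The general term is C(10,j)·(3z)^j·(-5)^(10-j); the z^8 term has j = 8.
C(10,8) = 45.
Coefficient = C(10,8) · 3^8 · (-5)^2 = 45 · 6561 · 25 = 7381125.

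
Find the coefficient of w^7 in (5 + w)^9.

900

The general term is C(9,j)·(5)^j·(w)^(9-j); the w^7 term has j = 2.
C(9,2) = 36.
Coefficient = C(9,2) · 5^2 = 36 · 25 = 900.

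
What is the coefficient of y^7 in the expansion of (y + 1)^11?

The general term is C(11,j)·(y)^j·(1)^(11-j); the y^7 term has j = 7.
C(11,7) = 330.
Coefficient = C(11,7) = 330.

330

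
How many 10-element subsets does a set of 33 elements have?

92561040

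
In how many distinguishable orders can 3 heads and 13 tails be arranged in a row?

Choose positions for the heads: C(16,3) = 560.

560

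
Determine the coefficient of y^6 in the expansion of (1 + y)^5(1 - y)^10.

65

Coefficient of y^6 = Σ_{j} C(5,j)·1^j·C(10,6-j)·(-1)^(6-j) for j from 0 to 5.
= 210 + (-1260) + 2100 + (-1200) + 225 + (-10) = 65.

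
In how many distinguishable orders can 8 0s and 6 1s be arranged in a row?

3003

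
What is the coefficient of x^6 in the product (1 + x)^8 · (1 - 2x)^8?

700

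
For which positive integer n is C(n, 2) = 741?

n(n−1)/2 = 741 ⇒ n(n−1) = 1482. Since 39·38 = 1482, n = 39.

39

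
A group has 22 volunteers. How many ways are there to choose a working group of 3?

1540

This is C(22,3) = 1540.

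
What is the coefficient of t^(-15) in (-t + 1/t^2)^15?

General term: C(15,j)·(-t)^j·(1/t^2)^(15-j), with t-exponent 1j − 2(15−j) = 3j − 30.
Set 3j − 30 = -15: j = 5.
C(15,5) = 3003; (-1)^5 = -1; 1^10 = 1.
Coefficient = 3003 · (-1) · 1 = -3003.

-3003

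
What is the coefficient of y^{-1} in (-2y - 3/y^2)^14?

249080832

General term: C(14,j)·(-2y)^j·(-3/y^2)^(14-j), with y-exponent 1j − 2(14−j) = 3j − 28.
Set 3j − 28 = -1: j = 9.
C(14,9) = 2002; (-2)^9 = -512; (-3)^5 = -243.
Coefficient = 2002 · (-512) · (-243) = 249080832.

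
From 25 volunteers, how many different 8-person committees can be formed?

1081575

This is C(25,8) = 1081575.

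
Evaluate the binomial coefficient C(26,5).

C(26,5) = (26·25·24·23·22) / 5! = 7893600 / 120 = 65780.

65780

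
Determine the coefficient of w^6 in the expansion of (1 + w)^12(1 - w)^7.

Coefficient of w^6 = Σ_{j} C(12,j)·1^j·C(7,6-j)·(-1)^(6-j) for j from 0 to 6.
= 7 + (-252) + 2310 + (-7700) + 10395 + (-5544) + 924 = 140.

140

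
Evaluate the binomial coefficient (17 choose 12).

6188

C(17,12) = C(17,5) by symmetry.
C(17,5) = (17·16·15·14·13) / 5! = 742560 / 120 = 6188.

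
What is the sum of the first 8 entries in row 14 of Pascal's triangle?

9908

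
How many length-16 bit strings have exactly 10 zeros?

Choose the 10 positions: C(16,10) = 8008.

8008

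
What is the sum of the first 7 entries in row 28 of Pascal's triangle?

1 + 28 + 378 + 3276 + 20475 + 98280 + 376740 = 499178.

499178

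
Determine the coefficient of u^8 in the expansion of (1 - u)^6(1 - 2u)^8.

Coefficient of u^8 = Σ_{j} C(6,j)·(-1)^j·C(8,8-j)·(-2)^(8-j) for j from 0 to 6.
= 256 + 6144 + 26880 + 35840 + 16800 + 2688 + 112 = 88720.

88720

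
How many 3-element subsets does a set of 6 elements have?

20

C(6,3) = (6·5·4) / 3! = 120 / 6 = 20.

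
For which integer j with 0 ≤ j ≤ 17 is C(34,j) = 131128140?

10

C(34,j) increases on 0 ≤ j ≤ 17. C(34,9) = 52451256 and C(34,10) = 131128140, so j = 10.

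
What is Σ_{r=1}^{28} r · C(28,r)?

Since r·C(28,r) = 28·C(27,r−1), the sum is 28·2^27 = 28·134217728 = 3758096384.

3758096384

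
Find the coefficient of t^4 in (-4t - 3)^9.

-7838208

The general term is C(9,j)·(-4t)^j·(-3)^(9-j); the t^4 term has j = 4.
C(9,4) = 126.
Coefficient = C(9,4) · (-4)^4 · (-3)^5 = 126 · 256 · (-243) = -7838208.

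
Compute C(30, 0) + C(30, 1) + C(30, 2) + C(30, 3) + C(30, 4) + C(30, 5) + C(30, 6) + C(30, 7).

2804012

1 + 30 + 435 + 4060 + 27405 + 142506 + 593775 + 2035800 = 2804012.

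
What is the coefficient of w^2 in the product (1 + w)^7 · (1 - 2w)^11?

Coefficient of w^2 = Σ_{j} C(7,j)·1^j·C(11,2-j)·(-2)^(2-j) for j from 0 to 2.
= 220 + (-154) + 21 = 87.

87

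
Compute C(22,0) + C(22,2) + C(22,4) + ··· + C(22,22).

Half of (1+1)^22 + (1−1)^22 gives the even-index sum: 2^21 = 2097152.

2097152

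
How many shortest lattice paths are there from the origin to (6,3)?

84

Each path is a sequence of 9 steps with 6 rights: C(9,6) = 84.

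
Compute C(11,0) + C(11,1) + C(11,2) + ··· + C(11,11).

2048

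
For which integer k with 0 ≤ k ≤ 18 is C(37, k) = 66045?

4

C(37,k) increases on 0 ≤ k ≤ 18. C(37,3) = 7770 and C(37,4) = 66045, so k = 4.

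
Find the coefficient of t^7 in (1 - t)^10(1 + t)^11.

Coefficient of t^7 = Σ_{j} C(10,j)·(-1)^j·C(11,7-j)·1^(7-j) for j from 0 to 7.
= 330 + (-4620) + 20790 + (-39600) + 34650 + (-13860) + 2310 + (-120) = -120.

-120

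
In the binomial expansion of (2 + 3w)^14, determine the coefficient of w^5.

The general term is C(14,j)·(2)^j·(3w)^(14-j); the w^5 term has j = 9.
C(14,9) = 2002.
Coefficient = C(14,9) · 2^9 · 3^5 = 2002 · 512 · 243 = 249080832.

249080832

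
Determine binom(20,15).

15504

C(20,15) = C(20,5) by symmetry.
C(20,5) = (20·19·18·17·16) / 5! = 1860480 / 120 = 15504.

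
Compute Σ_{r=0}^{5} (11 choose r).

1 + 11 + 55 + 165 + 330 + 462 = 1024.

1024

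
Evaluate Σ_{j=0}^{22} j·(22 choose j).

Differentiating (1+x)^22 and setting x=1: Σ j·C(22,j) = 22·2^21 = 46137344.

46137344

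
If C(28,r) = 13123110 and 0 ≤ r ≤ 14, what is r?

C(28,r) increases on 0 ≤ r ≤ 14. C(28,9) = 6906900 and C(28,10) = 13123110, so r = 10.

10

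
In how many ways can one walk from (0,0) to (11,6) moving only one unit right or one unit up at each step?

Each path is a sequence of 17 steps with 11 rights: C(17,11) = 12376.

12376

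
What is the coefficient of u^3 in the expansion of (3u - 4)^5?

The general term is C(5,j)·(3u)^j·(-4)^(5-j); the u^3 term has j = 3.
C(5,3) = 10.
Coefficient = C(5,3) · 3^3 · (-4)^2 = 10 · 27 · 16 = 4320.

4320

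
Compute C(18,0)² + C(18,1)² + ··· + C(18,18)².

Σ C(18,j)² is the coefficient of x^18 in (1+x)^18(1+x)^18 = (1+x)^36, i.e. C(36,18) = 9075135300.

9075135300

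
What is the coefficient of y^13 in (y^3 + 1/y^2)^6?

6

General term: C(6,j)·(y^3)^j·(1/y^2)^(6-j), with y-exponent 3j − 2(6−j) = 5j − 12.
Set 5j − 12 = 13: j = 5.
C(6,5) = 6; 1^5 = 1; 1^1 = 1.
Coefficient = 6 · 1 · 1 = 6.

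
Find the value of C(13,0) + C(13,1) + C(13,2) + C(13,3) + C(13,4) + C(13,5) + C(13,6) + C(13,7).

1 + 13 + 78 + 286 + 715 + 1287 + 1716 + 1716 = 5812.

5812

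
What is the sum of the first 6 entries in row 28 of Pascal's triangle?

122438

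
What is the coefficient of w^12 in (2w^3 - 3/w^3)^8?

16128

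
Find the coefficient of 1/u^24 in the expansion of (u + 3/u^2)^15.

General term: C(15,j)·(u)^j·(3/u^2)^(15-j), with u-exponent 1j − 2(15−j) = 3j − 30.
Set 3j − 30 = -24: j = 2.
C(15,2) = 105; 1^2 = 1; 3^13 = 1594323.
Coefficient = 105 · 1 · 1594323 = 167403915.

167403915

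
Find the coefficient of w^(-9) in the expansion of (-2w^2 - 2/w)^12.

General term: C(12,j)·(-2w^2)^j·(-2/w)^(12-j), with w-exponent 2j − 1(12−j) = 3j − 12.
Set 3j − 12 = -9: j = 1.
C(12,1) = 12; (-2)^1 = -2; (-2)^11 = -2048.
Coefficient = 12 · (-2) · (-2048) = 49152.

49152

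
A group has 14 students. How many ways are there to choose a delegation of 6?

3003

This is C(14,6) = 3003.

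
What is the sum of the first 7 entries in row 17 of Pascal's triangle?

21778

1 + 17 + 136 + 680 + 2380 + 6188 + 12376 = 21778.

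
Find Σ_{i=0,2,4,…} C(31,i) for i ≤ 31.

Even-i terms of row 31 sum to 2^30 = 1073741824.

1073741824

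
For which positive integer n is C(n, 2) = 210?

21

n(n−1)/2 = 210 ⇒ n(n−1) = 420. Since 21·20 = 420, n = 21.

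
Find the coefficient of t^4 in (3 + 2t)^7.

15120

The general term is C(7,j)·(3)^j·(2t)^(7-j); the t^4 term has j = 3.
C(7,3) = 35.
Coefficient = C(7,3) · 3^3 · 2^4 = 35 · 27 · 16 = 15120.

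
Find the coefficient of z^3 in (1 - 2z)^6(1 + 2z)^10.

-160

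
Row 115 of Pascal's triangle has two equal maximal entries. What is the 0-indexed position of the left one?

57

For odd n = 115, C(115,r) peaks at r = (n−1)/2 and (n+1)/2; the lower is 57.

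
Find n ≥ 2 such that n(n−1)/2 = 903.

43

n(n−1)/2 = 903 ⇒ n(n−1) = 1806. Since 43·42 = 1806, n = 43.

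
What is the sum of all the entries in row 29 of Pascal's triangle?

The entries of row 29 sum to 2^29 = 536870912.

536870912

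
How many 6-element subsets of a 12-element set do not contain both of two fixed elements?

714

All 6-subsets: C(12,6) = 924. Those containing both fixed elements: C(10,4) = 210.
924 − 210 = 714.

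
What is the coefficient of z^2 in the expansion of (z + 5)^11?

107421875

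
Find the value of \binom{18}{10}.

43758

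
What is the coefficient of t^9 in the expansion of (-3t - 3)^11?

The general term is C(11,j)·(-3t)^j·(-3)^(11-j); the t^9 term has j = 9.
C(11,9) = 55.
Coefficient = C(11,9) · (-3)^9 · (-3)^2 = 55 · (-19683) · 9 = -9743085.

-9743085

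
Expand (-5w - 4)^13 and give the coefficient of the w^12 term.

The general term is C(13,j)·(-5w)^j·(-4)^(13-j); the w^12 term has j = 12.
C(13,12) = 13.
Coefficient = C(13,12) · (-5)^12 · (-4)^1 = 13 · 244140625 · (-4) = -12695312500.

-12695312500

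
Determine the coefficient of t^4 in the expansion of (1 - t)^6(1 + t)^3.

Coefficient of t^4 = Σ_{j} C(6,j)·(-1)^j·C(3,4-j)·1^(4-j) for j from 1 to 4.
= (-6) + 45 + (-60) + 15 = -6.

-6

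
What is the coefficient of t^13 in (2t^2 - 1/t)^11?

General term: C(11,j)·(2t^2)^j·(-1/t)^(11-j), with t-exponent 2j − 1(11−j) = 3j − 11.
Set 3j − 11 = 13: j = 8.
C(11,8) = 165; 2^8 = 256; (-1)^3 = -1.
Coefficient = 165 · 256 · (-1) = -42240.

-42240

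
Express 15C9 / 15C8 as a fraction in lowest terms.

C(n,k+1)/C(n,k) = (n−k)/(k+1) = (15−8)/(8+1) = 7/9.

7/9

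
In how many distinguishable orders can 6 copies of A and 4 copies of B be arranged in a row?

210

Choose positions for the A's: C(10,6) = 210.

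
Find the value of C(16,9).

11440

C(16,9) = C(16,7) by symmetry.
C(16,7) = (16·15·14·13·12·11·10) / 7! = 57657600 / 5040 = 11440.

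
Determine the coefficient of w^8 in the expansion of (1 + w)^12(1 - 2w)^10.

Coefficient of w^8 = Σ_{j} C(12,j)·1^j·C(10,8-j)·(-2)^(8-j) for j from 0 to 8.
= 11520 + (-184320) + 887040 + (-1774080) + 1663200 + (-760320) + 166320 + (-15840) + 495 = -5985.

-5985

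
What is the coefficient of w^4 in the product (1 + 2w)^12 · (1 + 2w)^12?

170016

Coefficient of w^4 = Σ_{j} C(12,j)·2^j·C(12,4-j)·2^(4-j) for j from 0 to 4.
= 7920 + 42240 + 69696 + 42240 + 7920 = 170016.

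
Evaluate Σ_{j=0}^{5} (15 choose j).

1 + 15 + 105 + 455 + 1365 + 3003 = 4944.

4944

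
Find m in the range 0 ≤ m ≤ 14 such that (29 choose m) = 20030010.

10

C(29,m) increases on 0 ≤ m ≤ 14. C(29,9) = 10015005 and C(29,10) = 20030010, so m = 10.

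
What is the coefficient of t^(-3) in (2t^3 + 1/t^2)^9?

672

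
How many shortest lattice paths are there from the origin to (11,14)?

4457400

Each path is a sequence of 25 steps with 11 rights: C(25,11) = 4457400.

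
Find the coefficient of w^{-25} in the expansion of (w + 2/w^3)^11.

General term: C(11,j)·(w)^j·(2/w^3)^(11-j), with w-exponent 1j − 3(11−j) = 4j − 33.
Set 4j − 33 = -25: j = 2.
C(11,2) = 55; 1^2 = 1; 2^9 = 512.
Coefficient = 55 · 1 · 512 = 28160.

28160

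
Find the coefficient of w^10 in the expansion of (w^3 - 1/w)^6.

General term: C(6,j)·(w^3)^j·(-1/w)^(6-j), with w-exponent 3j − 1(6−j) = 4j − 6.
Set 4j − 6 = 10: j = 4.
C(6,4) = 15; 1^4 = 1; (-1)^2 = 1.
Coefficient = 15 · 1 · 1 = 15.

15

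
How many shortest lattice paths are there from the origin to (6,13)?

27132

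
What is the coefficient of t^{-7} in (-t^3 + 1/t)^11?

General term: C(11,j)·(-t^3)^j·(1/t)^(11-j), with t-exponent 3j − 1(11−j) = 4j − 11.
Set 4j − 11 = -7: j = 1.
C(11,1) = 11; (-1)^1 = -1; 1^10 = 1.
Coefficient = 11 · (-1) · 1 = -11.

-11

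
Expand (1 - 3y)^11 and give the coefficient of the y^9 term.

The general term is C(11,j)·(1)^j·(-3y)^(11-j); the y^9 term has j = 2.
C(11,2) = 55.
Coefficient = C(11,2) · (-3)^9 = 55 · (-19683) = -1082565.

-1082565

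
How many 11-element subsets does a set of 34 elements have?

286097760

C(34,11) = (34·33·32·31·30·29·28·27·26·25·24) / 11! = 11420107066368000 / 39916800 = 286097760.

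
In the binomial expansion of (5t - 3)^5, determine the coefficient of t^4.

The general term is C(5,j)·(5t)^j·(-3)^(5-j); the t^4 term has j = 4.
C(5,4) = 5.
Coefficient = C(5,4) · 5^4 · (-3)^1 = 5 · 625 · (-3) = -9375.

-9375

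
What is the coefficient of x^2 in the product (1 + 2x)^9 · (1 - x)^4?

Coefficient of x^2 = Σ_{j} C(9,j)·2^j·C(4,2-j)·(-1)^(2-j) for j from 0 to 2.
= 6 + (-72) + 144 = 78.

78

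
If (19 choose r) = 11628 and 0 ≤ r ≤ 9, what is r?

5

C(19,r) increases on 0 ≤ r ≤ 9. C(19,4) = 3876 and C(19,5) = 11628, so r = 5.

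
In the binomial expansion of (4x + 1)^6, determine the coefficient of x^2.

240

The general term is C(6,j)·(4x)^j·(1)^(6-j); the x^2 term has j = 2.
C(6,2) = 15.
Coefficient = C(6,2) · 4^2 = 15 · 16 = 240.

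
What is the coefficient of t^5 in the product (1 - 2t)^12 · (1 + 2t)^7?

-1152

Coefficient of t^5 = Σ_{j} C(12,j)·(-2)^j·C(7,5-j)·2^(5-j) for j from 0 to 5.
= 672 + (-13440) + 73920 + (-147840) + 110880 + (-25344) = -1152.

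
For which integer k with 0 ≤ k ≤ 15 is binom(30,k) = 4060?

C(30,k) increases on 0 ≤ k ≤ 15. C(30,2) = 435 and C(30,3) = 4060, so k = 3.

3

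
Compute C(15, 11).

1365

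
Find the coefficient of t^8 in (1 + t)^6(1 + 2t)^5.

Coefficient of t^8 = Σ_{j} C(6,j)·1^j·C(5,8-j)·2^(8-j) for j from 3 to 6.
= 640 + 1200 + 480 + 40 = 2360.

2360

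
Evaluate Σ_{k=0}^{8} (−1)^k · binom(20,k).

75582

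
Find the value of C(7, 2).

21

C(7,2) = (7·6) / 2! = 42 / 2 = 21.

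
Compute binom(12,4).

C(12,4) = (12·11·10·9) / 4! = 11880 / 24 = 495.

495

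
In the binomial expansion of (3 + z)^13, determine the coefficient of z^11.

702

The general term is C(13,j)·(3)^j·(z)^(13-j); the z^11 term has j = 2.
C(13,2) = 78.
Coefficient = C(13,2) · 3^2 = 78 · 9 = 702.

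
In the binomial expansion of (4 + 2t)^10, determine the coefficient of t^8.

The general term is C(10,j)·(4)^j·(2t)^(10-j); the t^8 term has j = 2.
C(10,2) = 45.
Coefficient = C(10,2) · 4^2 · 2^8 = 45 · 16 · 256 = 184320.

184320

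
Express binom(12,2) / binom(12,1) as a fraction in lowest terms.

C(n,k+1)/C(n,k) = (n−k)/(k+1) = (12−1)/(1+1) = 11/2.

11/2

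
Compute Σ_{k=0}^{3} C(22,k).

1794

1 + 22 + 231 + 1540 = 1794.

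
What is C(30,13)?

C(30,13) = (30·29·28·27·26·25·24·23·22·21·20·19·18) / 13! = 745747076954880000 / 6227020800 = 119759850.

119759850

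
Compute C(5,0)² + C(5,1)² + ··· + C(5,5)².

Σ C(5,i)² is the coefficient of x^5 in (1+x)^5(1+x)^5 = (1+x)^10, i.e. C(10,5) = 252.

252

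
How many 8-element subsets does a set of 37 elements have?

38608020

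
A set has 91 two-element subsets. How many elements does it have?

14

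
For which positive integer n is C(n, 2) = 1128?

48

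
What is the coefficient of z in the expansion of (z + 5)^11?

107421875

The general term is C(11,j)·(z)^j·(5)^(11-j); the z^1 term has j = 1.
C(11,1) = 11.
Coefficient = C(11,1) · 5^10 = 11 · 9765625 = 107421875.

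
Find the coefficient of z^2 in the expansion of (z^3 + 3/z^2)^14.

General term: C(14,j)·(z^3)^j·(3/z^2)^(14-j), with z-exponent 3j − 2(14−j) = 5j − 28.
Set 5j − 28 = 2: j = 6.
C(14,6) = 3003; 1^6 = 1; 3^8 = 6561.
Coefficient = 3003 · 1 · 6561 = 19702683.

19702683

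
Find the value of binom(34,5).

C(34,5) = (34·33·32·31·30) / 5! = 33390720 / 120 = 278256.

278256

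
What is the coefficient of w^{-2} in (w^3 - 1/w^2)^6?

15

General term: C(6,j)·(w^3)^j·(-1/w^2)^(6-j), with w-exponent 3j − 2(6−j) = 5j − 12.
Set 5j − 12 = -2: j = 2.
C(6,2) = 15; 1^2 = 1; (-1)^4 = 1.
Coefficient = 15 · 1 · 1 = 15.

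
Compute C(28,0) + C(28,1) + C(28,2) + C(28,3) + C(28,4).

24158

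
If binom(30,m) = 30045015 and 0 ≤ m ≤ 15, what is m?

C(30,m) increases on 0 ≤ m ≤ 15. C(30,9) = 14307150 and C(30,10) = 30045015, so m = 10.

10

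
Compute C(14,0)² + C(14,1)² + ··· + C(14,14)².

By Vandermonde's identity, Σ C(14,k)² = C(28,14) = 40116600.

40116600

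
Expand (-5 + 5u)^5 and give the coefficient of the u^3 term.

The general term is C(5,j)·(-5)^j·(5u)^(5-j); the u^3 term has j = 2.
C(5,2) = 10.
Coefficient = C(5,2) · (-5)^2 · 5^3 = 10 · 25 · 125 = 31250.

31250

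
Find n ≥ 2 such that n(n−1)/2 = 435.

30

n(n−1)/2 = 435 ⇒ n(n−1) = 870. Since 30·29 = 870, n = 30.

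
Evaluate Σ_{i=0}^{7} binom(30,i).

1 + 30 + 435 + 4060 + 27405 + 142506 + 593775 + 2035800 = 2804012.

2804012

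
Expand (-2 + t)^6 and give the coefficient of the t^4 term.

The general term is C(6,j)·(-2)^j·(t)^(6-j); the t^4 term has j = 2.
C(6,2) = 15.
Coefficient = C(6,2) · (-2)^2 = 15 · 4 = 60.

60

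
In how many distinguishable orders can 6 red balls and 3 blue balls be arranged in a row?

84

Choose positions for the red balls: C(9,6) = 84.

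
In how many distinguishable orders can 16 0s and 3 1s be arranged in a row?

969

Choose positions for the 0s: C(19,16) = 969.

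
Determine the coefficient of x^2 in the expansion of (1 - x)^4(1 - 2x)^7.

146

Coefficient of x^2 = Σ_{j} C(4,j)·(-1)^j·C(7,2-j)·(-2)^(2-j) for j from 0 to 2.
= 84 + 56 + 6 = 146.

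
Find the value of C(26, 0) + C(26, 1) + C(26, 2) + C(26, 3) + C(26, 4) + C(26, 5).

1 + 26 + 325 + 2600 + 14950 + 65780 = 83682.

83682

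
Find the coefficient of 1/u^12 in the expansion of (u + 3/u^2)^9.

General term: C(9,j)·(u)^j·(3/u^2)^(9-j), with u-exponent 1j − 2(9−j) = 3j − 18.
Set 3j − 18 = -12: j = 2.
C(9,2) = 36; 1^2 = 1; 3^7 = 2187.
Coefficient = 36 · 1 · 2187 = 78732.

78732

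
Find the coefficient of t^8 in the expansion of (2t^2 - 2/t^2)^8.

General term: C(8,j)·(2t^2)^j·(-2/t^2)^(8-j), with t-exponent 2j − 2(8−j) = 4j − 16.
Set 4j − 16 = 8: j = 6.
C(8,6) = 28; 2^6 = 64; (-2)^2 = 4.
Coefficient = 28 · 64 · 4 = 7168.

7168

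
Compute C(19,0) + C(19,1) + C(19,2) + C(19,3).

1 + 19 + 171 + 969 = 1160.

1160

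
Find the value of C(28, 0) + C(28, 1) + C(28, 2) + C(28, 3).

3683

1 + 28 + 378 + 3276 = 3683.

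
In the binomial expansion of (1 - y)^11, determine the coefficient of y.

The general term is C(11,j)·(1)^j·(-y)^(11-j); the y^1 term has j = 10.
C(11,10) = 11.
Coefficient = C(11,10) · (-1)^1 = 11 · (-1) = -11.

-11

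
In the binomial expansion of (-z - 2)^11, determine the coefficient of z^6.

-14784

The general term is C(11,j)·(-z)^j·(-2)^(11-j); the z^6 term has j = 6.
C(11,6) = 462.
Coefficient = C(11,6) · (-2)^5 = 462 · (-32) = -14784.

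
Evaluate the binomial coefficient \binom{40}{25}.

40225345056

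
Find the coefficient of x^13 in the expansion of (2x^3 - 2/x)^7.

General term: C(7,j)·(2x^3)^j·(-2/x)^(7-j), with x-exponent 3j − 1(7−j) = 4j − 7.
Set 4j − 7 = 13: j = 5.
C(7,5) = 21; 2^5 = 32; (-2)^2 = 4.
Coefficient = 21 · 32 · 4 = 2688.

2688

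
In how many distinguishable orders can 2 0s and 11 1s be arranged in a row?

Choose positions for the 0s: C(13,2) = 78.

78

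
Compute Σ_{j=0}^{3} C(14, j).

470

1 + 14 + 91 + 364 = 470.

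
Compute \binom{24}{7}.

346104

C(24,7) = (24·23·22·21·20·19·18) / 7! = 1744364160 / 5040 = 346104.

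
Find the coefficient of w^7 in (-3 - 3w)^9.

-708588

The general term is C(9,j)·(-3)^j·(-3w)^(9-j); the w^7 term has j = 2.
C(9,2) = 36.
Coefficient = C(9,2) · (-3)^2 · (-3)^7 = 36 · 9 · (-2187) = -708588.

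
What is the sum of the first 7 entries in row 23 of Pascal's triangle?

145499

1 + 23 + 253 + 1771 + 8855 + 33649 + 100947 = 145499.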